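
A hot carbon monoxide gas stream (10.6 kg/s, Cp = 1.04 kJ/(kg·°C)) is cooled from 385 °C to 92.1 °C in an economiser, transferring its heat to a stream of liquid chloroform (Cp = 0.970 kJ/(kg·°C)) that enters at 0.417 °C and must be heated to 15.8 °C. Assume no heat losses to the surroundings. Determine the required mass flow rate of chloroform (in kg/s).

ṁ_c = 216 kg/s

Heat released by hot stream: Q = 10.6 × 1.04 × (385 − 92.1) = 3228.9 kJ/s
Energy balance on cold side (adiabatic exchanger): Q = ṁ_c·Cp_c·(T_c,out − T_c,in)
ṁ_c = 3228.9 / [0.970 × (15.8 − 0.417)] = 216.39 kg/s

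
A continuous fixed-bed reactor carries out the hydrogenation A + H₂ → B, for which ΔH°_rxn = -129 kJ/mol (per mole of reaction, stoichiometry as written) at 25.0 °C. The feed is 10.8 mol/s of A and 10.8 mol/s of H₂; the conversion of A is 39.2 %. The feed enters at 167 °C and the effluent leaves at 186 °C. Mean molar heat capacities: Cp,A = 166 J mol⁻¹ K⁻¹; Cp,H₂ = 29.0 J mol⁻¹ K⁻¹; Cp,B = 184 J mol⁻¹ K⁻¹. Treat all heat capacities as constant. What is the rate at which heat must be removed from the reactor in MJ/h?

Extent of reaction ξ = 0.392 × 10.8 = 4.2336 mol/s
Reaction term: ξ·ΔH°_rxn = 4.2336 × -129 = -546.13 kJ/s
Sensible, feed 167→25 °C: -299.05 kJ/s
Outlet flows (mol/s): A 6.5664, H₂ 6.5664, B 4.2336
Sensible, products 25→186 °C: 331.57 kJ/s
Q = ΔH = -513.62 kJ/s = -513.62 kW
Heat removed = 1849 MJ/h

Q_out = 1850 MJ/h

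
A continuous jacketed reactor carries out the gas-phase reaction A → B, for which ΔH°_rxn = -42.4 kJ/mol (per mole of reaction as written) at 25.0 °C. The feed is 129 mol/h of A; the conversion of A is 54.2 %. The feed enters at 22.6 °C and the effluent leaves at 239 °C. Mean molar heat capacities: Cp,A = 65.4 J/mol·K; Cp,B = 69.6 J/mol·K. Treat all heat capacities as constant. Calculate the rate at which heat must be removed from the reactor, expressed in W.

Q_out = 299 W

Extent of reaction ξ = 0.542 × 129 = 69.918 mol/h
Reaction term: ξ·ΔH°_rxn = 69.918 × -42.4 = -2964.5 kJ/h
Sensible, feed 22.6→25 °C: 20.248 kJ/h
Outlet flows (mol/h): A 59.082, B 69.918
Sensible, products 25→239 °C: 1868.3 kJ/h
Q = ΔH = -1076 kJ/h = -0.29889 kW
Heat removed = 298.89 W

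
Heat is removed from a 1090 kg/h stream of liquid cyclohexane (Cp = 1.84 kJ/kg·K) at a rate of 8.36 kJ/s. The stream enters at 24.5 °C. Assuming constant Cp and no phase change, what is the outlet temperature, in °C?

T_out = 9.49 °C

Q = 8.36 kJ/s = 30096 kJ/h
ΔT = Q/(ṁ·Cp) = 30096/(1090×1.84) = 15.006 K
T_out = 24.5 − 15.006 = 9.494 °C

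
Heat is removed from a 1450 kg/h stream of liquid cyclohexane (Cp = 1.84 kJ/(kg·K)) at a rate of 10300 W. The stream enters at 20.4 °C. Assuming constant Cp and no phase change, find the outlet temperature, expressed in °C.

T_out = 6.50 °C

Q = 10300 W = 37080 kJ/h
ΔT = Q/(ṁ·Cp) = 37080/(1450×1.84) = 13.898 K
T_out = 20.4 − 13.898 = 6.5019 °C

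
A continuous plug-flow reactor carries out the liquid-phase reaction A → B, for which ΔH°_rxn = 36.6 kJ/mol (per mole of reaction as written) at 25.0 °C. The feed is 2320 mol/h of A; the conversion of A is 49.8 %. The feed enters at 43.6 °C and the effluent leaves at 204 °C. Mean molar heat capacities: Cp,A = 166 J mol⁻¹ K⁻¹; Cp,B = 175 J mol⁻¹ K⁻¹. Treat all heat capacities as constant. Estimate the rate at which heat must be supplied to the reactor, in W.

Q_in = 29400 W

Extent of reaction ξ = 0.498 × 2320 = 1155.4 mol/h
Reaction term: ξ·ΔH°_rxn = 1155.4 × 36.6 = 42286 kJ/h
Sensible, feed 43.6→25 °C: -7163.2 kJ/h
Outlet flows (mol/h): A 1164.6, B 1155.4
Sensible, products 25→204 °C: 70798 kJ/h
Q = ΔH = 105920 kJ/h = 29.422 kW
Heat supplied = 29422 W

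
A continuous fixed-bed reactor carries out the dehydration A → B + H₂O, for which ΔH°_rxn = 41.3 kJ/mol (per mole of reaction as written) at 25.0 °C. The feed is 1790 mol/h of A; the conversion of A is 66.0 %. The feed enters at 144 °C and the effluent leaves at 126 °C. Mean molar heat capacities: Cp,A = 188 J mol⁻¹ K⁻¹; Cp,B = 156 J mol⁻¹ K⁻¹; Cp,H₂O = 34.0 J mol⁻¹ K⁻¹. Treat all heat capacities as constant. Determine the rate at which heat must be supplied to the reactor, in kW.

Extent of reaction ξ = 0.660 × 1790 = 1181.4 mol/h
Reaction term: ξ·ΔH°_rxn = 1181.4 × 41.3 = 48792 kJ/h
Sensible, feed 144→25 °C: -40046 kJ/h
Outlet flows (mol/h): A 608.6, B 1181.4, H₂O 1181.4
Sensible, products 25→126 °C: 34227 kJ/h
Q = ΔH = 42973 kJ/h = 11.937 kW
Heat supplied = 11.937 kW

Q_in = 11.9 kW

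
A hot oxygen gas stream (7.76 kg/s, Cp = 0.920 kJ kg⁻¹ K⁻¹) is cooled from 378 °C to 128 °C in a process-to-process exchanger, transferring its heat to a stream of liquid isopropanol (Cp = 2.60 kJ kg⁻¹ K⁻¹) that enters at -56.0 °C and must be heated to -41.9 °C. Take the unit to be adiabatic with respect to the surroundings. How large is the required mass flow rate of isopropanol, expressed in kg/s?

ṁ_c = 48.7 kg/s

Heat released by hot stream: Q = 7.76 × 0.920 × (378 − 128) = 1784.8 kJ/s
Energy balance on cold side (adiabatic exchanger): Q = ṁ_c·Cp_c·(T_c,out − T_c,in)
ṁ_c = 1784.8 / [2.60 × (-41.9 − -56.0)] = 48.685 kg/s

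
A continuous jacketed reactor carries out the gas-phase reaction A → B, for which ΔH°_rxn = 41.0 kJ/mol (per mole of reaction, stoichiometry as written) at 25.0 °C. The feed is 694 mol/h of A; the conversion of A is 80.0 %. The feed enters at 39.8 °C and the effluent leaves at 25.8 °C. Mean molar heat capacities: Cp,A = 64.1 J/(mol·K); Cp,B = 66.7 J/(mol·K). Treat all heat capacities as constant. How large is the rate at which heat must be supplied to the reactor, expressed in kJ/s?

Extent of reaction ξ = 0.800 × 694 = 555.2 mol/h
Reaction term: ξ·ΔH°_rxn = 555.2 × 41.0 = 22763 kJ/h
Sensible, feed 39.8→25 °C: -658.38 kJ/h
Outlet flows (mol/h): A 138.8, B 555.2
Sensible, products 25→25.8 °C: 36.743 kJ/h
Q = ΔH = 22142 kJ/h = 6.1504 kW
Heat supplied = 6.1504 kJ/s

Q_in = 6.15 kJ/s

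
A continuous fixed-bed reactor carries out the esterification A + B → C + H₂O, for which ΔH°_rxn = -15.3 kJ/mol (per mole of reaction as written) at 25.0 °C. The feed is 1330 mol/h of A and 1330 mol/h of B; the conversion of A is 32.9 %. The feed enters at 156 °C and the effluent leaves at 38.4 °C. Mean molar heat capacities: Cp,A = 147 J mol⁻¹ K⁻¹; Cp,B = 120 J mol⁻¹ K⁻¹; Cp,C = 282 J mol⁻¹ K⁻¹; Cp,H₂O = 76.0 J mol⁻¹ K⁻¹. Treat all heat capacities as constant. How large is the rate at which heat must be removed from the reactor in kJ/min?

Q_out = 799 kJ/min

Extent of reaction ξ = 0.329 × 1330 = 437.57 mol/h
Reaction term: ξ·ΔH°_rxn = 437.57 × -15.3 = -6694.8 kJ/h
Sensible, feed 156→25 °C: -46519 kJ/h
Outlet flows (mol/h): A 892.43, B 892.43, C 437.57, H₂O 437.57
Sensible, products 25→38.4 °C: 5292 kJ/h
Q = ΔH = -47922 kJ/h = -13.312 kW
Heat removed = 798.7 kJ/min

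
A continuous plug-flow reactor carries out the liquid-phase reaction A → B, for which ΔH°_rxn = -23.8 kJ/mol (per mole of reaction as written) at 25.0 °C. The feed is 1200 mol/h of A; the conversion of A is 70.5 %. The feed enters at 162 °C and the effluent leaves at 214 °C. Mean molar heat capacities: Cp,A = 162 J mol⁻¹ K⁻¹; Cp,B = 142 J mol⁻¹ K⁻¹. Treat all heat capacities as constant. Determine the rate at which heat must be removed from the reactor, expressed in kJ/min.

Q_out = 220 kJ/min

Extent of reaction ξ = 0.705 × 1200 = 846 mol/h
Reaction term: ξ·ΔH°_rxn = 846 × -23.8 = -20135 kJ/h
Sensible, feed 162→25 °C: -26633 kJ/h
Outlet flows (mol/h): A 354, B 846
Sensible, products 25→214 °C: 33544 kJ/h
Q = ΔH = -13224 kJ/h = -3.6733 kW
Heat removed = 220.4 kJ/min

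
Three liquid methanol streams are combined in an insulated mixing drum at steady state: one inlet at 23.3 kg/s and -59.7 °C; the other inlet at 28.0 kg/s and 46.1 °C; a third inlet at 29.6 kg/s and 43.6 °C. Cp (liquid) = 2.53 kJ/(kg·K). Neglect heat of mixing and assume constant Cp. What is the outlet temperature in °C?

T_out = 14.7 °C

No heat crosses the boundary, so H_out = H_in.
T_out = Σ ṁᵢCp,ᵢTᵢ / Σ ṁᵢCp,ᵢ
      = 3011.6 / 204.68 = 14.714 °C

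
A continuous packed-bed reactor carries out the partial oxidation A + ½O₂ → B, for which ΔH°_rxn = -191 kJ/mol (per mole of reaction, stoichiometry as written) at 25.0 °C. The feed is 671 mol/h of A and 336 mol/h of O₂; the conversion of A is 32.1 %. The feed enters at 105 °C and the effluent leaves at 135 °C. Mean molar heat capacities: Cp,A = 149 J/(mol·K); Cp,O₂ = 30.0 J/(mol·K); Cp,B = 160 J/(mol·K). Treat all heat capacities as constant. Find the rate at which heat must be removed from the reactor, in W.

Q_out = 10500 W

Extent of reaction ξ = 0.321 × 671 = 215.39 mol/h
Reaction term: ξ·ΔH°_rxn = 215.39 × -191 = -41140 kJ/h
Sensible, feed 105→25 °C: -8804.7 kJ/h
Outlet flows (mol/h): A 455.61, O₂ 228.3, B 215.39
Sensible, products 25→135 °C: 12012 kJ/h
Q = ΔH = -37933 kJ/h = -10.537 kW
Heat removed = 10537 W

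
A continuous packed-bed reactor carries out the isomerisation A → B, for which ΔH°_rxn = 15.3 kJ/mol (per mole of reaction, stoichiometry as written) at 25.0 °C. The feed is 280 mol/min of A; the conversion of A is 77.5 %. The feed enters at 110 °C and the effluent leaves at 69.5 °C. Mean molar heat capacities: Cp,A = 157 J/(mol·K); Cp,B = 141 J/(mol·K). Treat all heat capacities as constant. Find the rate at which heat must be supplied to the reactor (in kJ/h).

Extent of reaction ξ = 0.775 × 280 = 217 mol/min
Reaction term: ξ·ΔH°_rxn = 217 × 15.3 = 3320.1 kJ/min
Sensible, feed 110→25 °C: -3736.6 kJ/min
Outlet flows (mol/min): A 63, B 217
Sensible, products 25→69.5 °C: 1801.7 kJ/min
Q = ΔH = 1385.2 kJ/min = 23.087 kW
Heat supplied = 83113 kJ/h

Q_in = 83100 kJ/h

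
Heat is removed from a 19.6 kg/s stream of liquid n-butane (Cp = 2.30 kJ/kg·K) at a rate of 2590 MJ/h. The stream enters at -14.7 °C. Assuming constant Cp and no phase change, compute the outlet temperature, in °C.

Q = 2590 MJ/h = 719.44 kJ/s
ΔT = Q/(ṁ·Cp) = 719.44/(19.6×2.30) = 15.959 K
T_out = -14.7 − 15.959 = -30.659 °C

T_out = -30.7 °C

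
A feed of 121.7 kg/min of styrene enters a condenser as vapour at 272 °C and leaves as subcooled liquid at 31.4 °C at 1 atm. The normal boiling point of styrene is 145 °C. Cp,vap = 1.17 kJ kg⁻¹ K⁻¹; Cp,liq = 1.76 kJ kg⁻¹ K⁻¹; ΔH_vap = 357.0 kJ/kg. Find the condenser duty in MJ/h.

vapour 272→145 °C: -148.59 kJ/kg
condensation at 145 °C: -357 kJ/kg
liquid 145→31.4 °C: -199.94 kJ/kg
Δh = -148.59 + -357 + -199.94 = -705.53 kJ/kg
Q = ṁ·Δh = 121.7 kg/min × -705.53 kJ/kg = -85863 kJ/min
|Q| = 1431 kW = 5151.8 MJ/h

Q_c = 5150 MJ/h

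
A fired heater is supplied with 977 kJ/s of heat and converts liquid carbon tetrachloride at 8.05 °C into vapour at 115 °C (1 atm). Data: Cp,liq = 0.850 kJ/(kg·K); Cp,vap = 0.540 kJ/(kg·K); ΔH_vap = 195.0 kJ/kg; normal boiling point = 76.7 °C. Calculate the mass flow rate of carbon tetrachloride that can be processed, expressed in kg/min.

Δh = 0.850×(76.7−8.05) + 195.0 + 0.540×(115−76.7) = 274.03 kJ/kg
Q = 977 kJ/s = 977 kJ/s = 58620 kJ/min
ṁ = Q/Δh = 58620 / 274.03 = 213.91 kg/min

ṁ = 214 kg/min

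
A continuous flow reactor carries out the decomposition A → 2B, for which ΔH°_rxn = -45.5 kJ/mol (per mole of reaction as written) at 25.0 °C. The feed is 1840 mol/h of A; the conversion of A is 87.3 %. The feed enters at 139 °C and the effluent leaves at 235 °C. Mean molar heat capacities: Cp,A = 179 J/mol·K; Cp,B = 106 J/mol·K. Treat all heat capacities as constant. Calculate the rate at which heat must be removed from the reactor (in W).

Extent of reaction ξ = 0.873 × 1840 = 1606.3 mol/h
Reaction term: ξ·ΔH°_rxn = 1606.3 × -45.5 = -73088 kJ/h
Sensible, feed 139→25 °C: -37547 kJ/h
Outlet flows (mol/h): A 233.68, B 3212.6
Sensible, products 25→235 °C: 80297 kJ/h
Q = ΔH = -30337 kJ/h = -8.427 kW
Heat removed = 8427 W

Q_out = 8430 W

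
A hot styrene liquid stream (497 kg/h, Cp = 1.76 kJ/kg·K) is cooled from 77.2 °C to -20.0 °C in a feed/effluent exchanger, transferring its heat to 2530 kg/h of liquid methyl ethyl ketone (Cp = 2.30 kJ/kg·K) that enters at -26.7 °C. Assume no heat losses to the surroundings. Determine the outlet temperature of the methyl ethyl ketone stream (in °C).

Heat released by hot stream: Q = 497 × 1.76 × (77.2 − -20.0) = 85023 kJ/h
Energy balance on cold side (adiabatic exchanger): Q = ṁ_c·Cp_c·(T_c,out − T_c,in)
T_c,out = -26.7 + 85023/(2530 × 2.30) = -12.089 °C

T_c,out = -12.1 °C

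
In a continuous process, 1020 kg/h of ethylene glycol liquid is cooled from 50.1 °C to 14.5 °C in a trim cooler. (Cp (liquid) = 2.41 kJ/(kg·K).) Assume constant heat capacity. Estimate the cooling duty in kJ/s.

Q_c = 24.3 kJ/s

Q = ṁ·Cp·ΔT = 1020 × 2.41 × (14.5 − 50.1) = -87512 kJ/h
Converting: 87512 / 3600 s = 24.309 kW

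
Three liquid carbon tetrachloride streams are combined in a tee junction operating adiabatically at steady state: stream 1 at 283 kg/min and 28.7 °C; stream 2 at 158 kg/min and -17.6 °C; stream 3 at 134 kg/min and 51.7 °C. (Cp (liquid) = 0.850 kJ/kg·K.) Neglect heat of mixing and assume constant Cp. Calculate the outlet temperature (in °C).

Adiabatic, steady state ⇒ Σ ṁᵢCp,ᵢ(T_out − Tᵢ) = 0
Σ ṁᵢCp,ᵢTᵢ = 283×0.850×28.7 + 158×0.850×-17.6 + 134×0.850×51.7 = 10429
Σ ṁᵢCp,ᵢ = 283×0.850 + 158×0.850 + 134×0.850 = 488.75
T_out = 10429 / 488.75 = 21.338 °C

T_out = 21.3 °C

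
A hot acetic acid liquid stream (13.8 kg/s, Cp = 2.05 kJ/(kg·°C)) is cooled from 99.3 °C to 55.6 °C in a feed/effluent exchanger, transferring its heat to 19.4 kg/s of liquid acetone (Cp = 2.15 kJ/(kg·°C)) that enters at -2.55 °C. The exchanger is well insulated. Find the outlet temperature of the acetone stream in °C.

Heat released by hot stream: Q = 13.8 × 2.05 × (99.3 − 55.6) = 1236.3 kJ/s
Energy balance on cold side (adiabatic exchanger): Q = ṁ_c·Cp_c·(T_c,out − T_c,in)
T_c,out = -2.55 + 1236.3/(19.4 × 2.15) = 27.09 °C

T_c,out = 27.1 °C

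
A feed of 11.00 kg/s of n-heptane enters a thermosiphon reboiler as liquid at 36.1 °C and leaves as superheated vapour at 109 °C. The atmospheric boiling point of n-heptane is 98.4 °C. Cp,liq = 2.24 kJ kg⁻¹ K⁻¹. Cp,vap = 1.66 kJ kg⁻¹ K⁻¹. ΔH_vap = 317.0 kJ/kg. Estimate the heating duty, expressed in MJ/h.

Q = 18800 MJ/h

liquid 36.1→98.4 °C: 139.55 kJ/kg
vaporisation at 98.4 °C: 317 kJ/kg
vapour 98.4→109 °C: 17.596 kJ/kg
Δh = 139.55 + 317 + 17.596 = 474.15 kJ/kg
Q = ṁ·Δh = 11.00 kg/s × 474.15 kJ/kg = 5215.6 kJ/s
|Q| = 5215.6 kW = 18776 MJ/h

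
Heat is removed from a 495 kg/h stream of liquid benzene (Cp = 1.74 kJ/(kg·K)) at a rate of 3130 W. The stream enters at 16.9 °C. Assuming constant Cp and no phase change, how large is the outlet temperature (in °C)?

T_out = 3.82 °C

Q = 3130 W = 11268 kJ/h
ΔT = Q/(ṁ·Cp) = 11268/(495×1.74) = 13.083 K
T_out = 16.9 − 13.083 = 3.8175 °C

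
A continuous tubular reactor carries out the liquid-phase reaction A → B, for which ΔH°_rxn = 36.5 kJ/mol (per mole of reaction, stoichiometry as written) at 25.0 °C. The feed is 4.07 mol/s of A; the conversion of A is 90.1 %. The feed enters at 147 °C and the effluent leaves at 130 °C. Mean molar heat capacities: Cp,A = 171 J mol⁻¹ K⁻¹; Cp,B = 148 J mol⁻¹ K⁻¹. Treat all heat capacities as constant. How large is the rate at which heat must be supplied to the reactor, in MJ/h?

Extent of reaction ξ = 0.901 × 4.07 = 3.6671 mol/s
Reaction term: ξ·ΔH°_rxn = 3.6671 × 36.5 = 133.85 kJ/s
Sensible, feed 147→25 °C: -84.908 kJ/s
Outlet flows (mol/s): A 0.40293, B 3.6671
Sensible, products 25→130 °C: 64.221 kJ/s
Q = ΔH = 113.16 kJ/s = 113.16 kW
Heat supplied = 407.38 MJ/h

Q_in = 407 MJ/h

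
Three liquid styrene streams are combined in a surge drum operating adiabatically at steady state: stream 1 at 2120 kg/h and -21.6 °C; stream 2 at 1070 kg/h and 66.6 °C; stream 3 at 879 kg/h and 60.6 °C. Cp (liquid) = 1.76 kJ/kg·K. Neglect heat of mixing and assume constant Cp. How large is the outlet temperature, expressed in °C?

T_out = 19.4 °C

No heat crosses the boundary, so H_out = H_in.
Σ ṁᵢCp,ᵢTᵢ = 2120×1.76×-21.6 + 1070×1.76×66.6 + 879×1.76×60.6 = 138580
Σ ṁᵢCp,ᵢ = 2120×1.76 + 1070×1.76 + 879×1.76 = 7161.4
T_out = 138580 / 7161.4 = 19.351 °C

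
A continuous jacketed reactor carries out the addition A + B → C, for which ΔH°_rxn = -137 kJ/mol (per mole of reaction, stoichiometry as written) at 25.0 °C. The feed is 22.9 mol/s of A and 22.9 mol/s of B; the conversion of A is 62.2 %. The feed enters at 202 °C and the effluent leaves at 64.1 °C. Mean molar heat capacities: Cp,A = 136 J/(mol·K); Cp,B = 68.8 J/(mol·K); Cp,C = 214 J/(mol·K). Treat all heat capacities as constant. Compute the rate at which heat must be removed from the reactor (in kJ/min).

Q_out = 156000 kJ/min

Extent of reaction ξ = 0.622 × 22.9 = 14.244 mol/s
Reaction term: ξ·ΔH°_rxn = 14.244 × -137 = -1951.4 kJ/s
Sensible, feed 202→25 °C: -830.12 kJ/s
Outlet flows (mol/s): A 8.6562, B 8.6562, C 14.244
Sensible, products 25→64.1 °C: 188.5 kJ/s
Q = ΔH = -2593 kJ/s = -2593 kW
Heat removed = 155580 kJ/min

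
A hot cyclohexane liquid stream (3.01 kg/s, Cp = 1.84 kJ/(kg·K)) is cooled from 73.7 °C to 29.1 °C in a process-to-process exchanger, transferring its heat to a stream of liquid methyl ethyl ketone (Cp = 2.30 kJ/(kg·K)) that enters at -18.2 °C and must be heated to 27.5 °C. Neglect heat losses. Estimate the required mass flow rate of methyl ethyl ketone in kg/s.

ṁ_c = 2.35 kg/s

Heat released by hot stream: Q = 3.01 × 1.84 × (73.7 − 29.1) = 247.01 kJ/s
Energy balance on cold side (adiabatic exchanger): Q = ṁ_c·Cp_c·(T_c,out − T_c,in)
ṁ_c = 247.01 / [2.30 × (27.5 − -18.2)] = 2.35 kg/s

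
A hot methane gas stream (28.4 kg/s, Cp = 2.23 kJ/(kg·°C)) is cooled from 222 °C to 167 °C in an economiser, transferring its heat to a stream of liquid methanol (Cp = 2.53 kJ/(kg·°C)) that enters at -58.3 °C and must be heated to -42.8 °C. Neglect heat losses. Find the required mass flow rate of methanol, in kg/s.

Heat released by hot stream: Q = 28.4 × 2.23 × (222 − 167) = 3483.3 kJ/s
Energy balance on cold side (adiabatic exchanger): Q = ṁ_c·Cp_c·(T_c,out − T_c,in)
ṁ_c = 3483.3 / [2.53 × (-42.8 − -58.3)] = 88.825 kg/s

ṁ_c = 88.8 kg/s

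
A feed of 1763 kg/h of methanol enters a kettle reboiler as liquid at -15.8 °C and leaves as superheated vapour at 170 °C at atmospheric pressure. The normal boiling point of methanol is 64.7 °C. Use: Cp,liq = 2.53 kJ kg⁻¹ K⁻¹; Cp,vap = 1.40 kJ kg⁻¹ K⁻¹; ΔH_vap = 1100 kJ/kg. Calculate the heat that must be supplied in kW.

Q = 711 kW

liquid -15.8→64.7 °C: 203.66 kJ/kg
vaporisation at 64.7 °C: 1100 kJ/kg
vapour 64.7→170 °C: 147.42 kJ/kg
Δh = 203.66 + 1100 + 147.42 = 1451.1 kJ/kg
Q = ṁ·Δh = 1763 kg/h × 1451.1 kJ/kg = 2.5583e+06 kJ/h
|Q| = 710.63 kW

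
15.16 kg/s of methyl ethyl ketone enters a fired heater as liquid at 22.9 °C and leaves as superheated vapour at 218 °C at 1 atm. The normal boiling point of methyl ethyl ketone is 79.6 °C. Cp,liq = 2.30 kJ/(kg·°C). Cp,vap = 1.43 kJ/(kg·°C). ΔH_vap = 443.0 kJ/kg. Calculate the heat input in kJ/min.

Q = 702000 kJ/min

liquid 22.9→79.6 °C: 130.41 kJ/kg
vaporisation at 79.6 °C: 443 kJ/kg
vapour 79.6→218 °C: 197.91 kJ/kg
Δh = 130.41 + 443 + 197.91 = 771.32 kJ/kg
Q = ṁ·Δh = 15.16 kg/s × 771.32 kJ/kg = 11693 kJ/s
|Q| = 11693 kW = 701590 kJ/min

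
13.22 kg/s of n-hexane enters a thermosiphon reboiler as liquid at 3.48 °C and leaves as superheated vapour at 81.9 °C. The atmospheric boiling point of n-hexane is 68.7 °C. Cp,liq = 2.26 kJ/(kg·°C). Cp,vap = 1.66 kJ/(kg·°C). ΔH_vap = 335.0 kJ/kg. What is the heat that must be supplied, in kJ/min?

Q = 400000 kJ/min

liquid 3.48→68.7 °C: 147.4 kJ/kg
vaporisation at 68.7 °C: 335 kJ/kg
vapour 68.7→81.9 °C: 21.912 kJ/kg
Δh = 147.4 + 335 + 21.912 = 504.31 kJ/kg
Q = ṁ·Δh = 13.22 kg/s × 504.31 kJ/kg = 6667 kJ/s
|Q| = 6667 kW = 400020 kJ/min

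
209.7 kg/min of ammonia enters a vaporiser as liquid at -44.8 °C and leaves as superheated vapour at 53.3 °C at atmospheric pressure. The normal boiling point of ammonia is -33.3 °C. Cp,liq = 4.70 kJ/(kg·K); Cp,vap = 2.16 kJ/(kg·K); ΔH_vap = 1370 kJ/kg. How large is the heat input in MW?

Q = 5.63 MW

liquid -44.8→-33.3 °C: 54.05 kJ/kg
vaporisation at -33.3 °C: 1370 kJ/kg
vapour -33.3→53.3 °C: 187.06 kJ/kg
Δh = 54.05 + 1370 + 187.06 = 1611.1 kJ/kg
Q = ṁ·Δh = 209.7 kg/min × 1611.1 kJ/kg = 337850 kJ/min
|Q| = 5630.8 kW = 5.6308 MW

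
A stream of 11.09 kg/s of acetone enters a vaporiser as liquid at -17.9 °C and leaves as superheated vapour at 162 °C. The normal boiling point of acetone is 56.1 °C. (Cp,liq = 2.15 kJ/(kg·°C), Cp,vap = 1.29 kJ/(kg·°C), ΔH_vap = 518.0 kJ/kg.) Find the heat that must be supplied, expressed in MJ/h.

liquid -17.9→56.1 °C: 159.1 kJ/kg
vaporisation at 56.1 °C: 518 kJ/kg
vapour 56.1→162 °C: 136.61 kJ/kg
Δh = 159.1 + 518 + 136.61 = 813.71 kJ/kg
Q = ṁ·Δh = 11.09 kg/s × 813.71 kJ/kg = 9024.1 kJ/s
|Q| = 9024.1 kW = 32487 MJ/h

Q = 32500 MJ/h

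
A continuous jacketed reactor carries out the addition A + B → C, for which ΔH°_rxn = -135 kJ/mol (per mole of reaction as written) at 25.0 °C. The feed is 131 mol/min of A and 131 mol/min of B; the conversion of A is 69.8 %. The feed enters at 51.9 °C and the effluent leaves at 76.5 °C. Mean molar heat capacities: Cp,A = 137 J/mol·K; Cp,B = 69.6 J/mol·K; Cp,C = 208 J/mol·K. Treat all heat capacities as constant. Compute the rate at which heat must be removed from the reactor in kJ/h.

Q_out = 700000 kJ/h

Extent of reaction ξ = 0.698 × 131 = 91.438 mol/min
Reaction term: ξ·ΔH°_rxn = 91.438 × -135 = -12344 kJ/min
Sensible, feed 51.9→25 °C: -728.04 kJ/min
Outlet flows (mol/min): A 39.562, B 39.562, C 91.438
Sensible, products 25→76.5 °C: 1400.4 kJ/min
Q = ΔH = -11672 kJ/min = -194.53 kW
Heat removed = 700300 kJ/h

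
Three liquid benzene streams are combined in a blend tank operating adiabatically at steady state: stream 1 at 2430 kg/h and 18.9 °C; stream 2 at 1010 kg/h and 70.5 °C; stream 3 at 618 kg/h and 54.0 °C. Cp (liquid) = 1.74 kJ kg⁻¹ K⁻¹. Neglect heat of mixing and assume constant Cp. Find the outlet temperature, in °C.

Adiabatic, steady state ⇒ Σ ṁᵢCp,ᵢ(T_out − Tᵢ) = 0
T_out = Σ ṁᵢCp,ᵢTᵢ / Σ ṁᵢCp,ᵢ
      = 261880 / 7060.9 = 37.088 °C

T_out = 37.1 °C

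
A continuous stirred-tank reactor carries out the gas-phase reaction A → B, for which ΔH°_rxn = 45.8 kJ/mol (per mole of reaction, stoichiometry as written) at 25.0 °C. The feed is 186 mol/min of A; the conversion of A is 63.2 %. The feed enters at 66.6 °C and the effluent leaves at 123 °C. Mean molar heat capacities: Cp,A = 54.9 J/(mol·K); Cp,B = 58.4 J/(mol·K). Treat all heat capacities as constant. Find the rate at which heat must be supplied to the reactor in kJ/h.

Q_in = 360000 kJ/h

Extent of reaction ξ = 0.632 × 186 = 117.55 mol/min
Reaction term: ξ·ΔH°_rxn = 117.55 × 45.8 = 5383.9 kJ/min
Sensible, feed 66.6→25 °C: -424.79 kJ/min
Outlet flows (mol/min): A 68.448, B 117.55
Sensible, products 25→123 °C: 1041 kJ/min
Q = ΔH = 6000.1 kJ/min = 100 kW
Heat supplied = 360010 kJ/h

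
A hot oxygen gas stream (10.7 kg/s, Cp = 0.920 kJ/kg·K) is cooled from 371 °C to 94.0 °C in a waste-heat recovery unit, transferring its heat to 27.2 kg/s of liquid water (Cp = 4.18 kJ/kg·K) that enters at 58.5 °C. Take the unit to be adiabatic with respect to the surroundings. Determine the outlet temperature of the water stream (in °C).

T_c,out = 82.5 °C

Heat released by hot stream: Q = 10.7 × 0.920 × (371 − 94.0) = 2726.8 kJ/s
Energy balance on cold side (adiabatic exchanger): Q = ṁ_c·Cp_c·(T_c,out − T_c,in)
T_c,out = 58.5 + 2726.8/(27.2 × 4.18) = 82.483 °C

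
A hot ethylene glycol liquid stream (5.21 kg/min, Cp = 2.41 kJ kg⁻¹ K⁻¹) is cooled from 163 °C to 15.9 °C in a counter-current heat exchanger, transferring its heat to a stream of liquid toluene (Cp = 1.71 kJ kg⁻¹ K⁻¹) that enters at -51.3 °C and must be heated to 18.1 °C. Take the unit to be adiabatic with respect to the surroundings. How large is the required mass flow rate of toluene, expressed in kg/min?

ṁ_c = 15.6 kg/min

Heat released by hot stream: Q = 5.21 × 2.41 × (163 − 15.9) = 1847 kJ/min
Energy balance on cold side (adiabatic exchanger): Q = ṁ_c·Cp_c·(T_c,out − T_c,in)
ṁ_c = 1847 / [1.71 × (18.1 − -51.3)] = 15.564 kg/min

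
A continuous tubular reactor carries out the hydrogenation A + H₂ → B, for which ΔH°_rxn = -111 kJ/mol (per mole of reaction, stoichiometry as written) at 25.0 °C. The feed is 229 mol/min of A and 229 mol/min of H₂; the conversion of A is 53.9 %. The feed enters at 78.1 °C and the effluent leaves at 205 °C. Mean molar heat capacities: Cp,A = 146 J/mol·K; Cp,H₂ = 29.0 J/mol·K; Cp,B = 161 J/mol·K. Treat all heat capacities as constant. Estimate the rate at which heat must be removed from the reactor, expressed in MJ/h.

Q_out = 536 MJ/h

Extent of reaction ξ = 0.539 × 229 = 123.43 mol/min
Reaction term: ξ·ΔH°_rxn = 123.43 × -111 = -13701 kJ/min
Sensible, feed 78.1→25 °C: -2128 kJ/min
Outlet flows (mol/min): A 105.57, H₂ 105.57, B 123.43
Sensible, products 25→205 °C: 6902.5 kJ/min
Q = ΔH = -8926.4 kJ/min = -148.77 kW
Heat removed = 535.58 MJ/h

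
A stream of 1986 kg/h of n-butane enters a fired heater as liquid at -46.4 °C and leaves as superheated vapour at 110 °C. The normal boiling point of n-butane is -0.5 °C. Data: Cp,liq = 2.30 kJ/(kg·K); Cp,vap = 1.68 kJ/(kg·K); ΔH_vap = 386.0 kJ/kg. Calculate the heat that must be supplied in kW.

Q = 374 kW

liquid -46.4→-0.5 °C: 105.57 kJ/kg
vaporisation at -0.5 °C: 386 kJ/kg
vapour -0.5→110 °C: 185.64 kJ/kg
Δh = 105.57 + 386 + 185.64 = 677.21 kJ/kg
Q = ṁ·Δh = 1986 kg/h × 677.21 kJ/kg = 1.3449e+06 kJ/h
|Q| = 373.59 kW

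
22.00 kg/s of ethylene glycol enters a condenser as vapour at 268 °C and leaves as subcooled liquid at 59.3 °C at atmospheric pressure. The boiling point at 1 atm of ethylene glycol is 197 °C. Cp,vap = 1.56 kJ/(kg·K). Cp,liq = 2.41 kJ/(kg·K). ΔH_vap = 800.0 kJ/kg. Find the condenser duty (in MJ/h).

Q_c = 98400 MJ/h

vapour 268→197 °C: -110.76 kJ/kg
condensation at 197 °C: -800 kJ/kg
liquid 197→59.3 °C: -331.86 kJ/kg
Δh = -110.76 + -800 + -331.86 = -1242.6 kJ/kg
Q = ṁ·Δh = 22.00 kg/s × -1242.6 kJ/kg = -27338 kJ/s
|Q| = 27338 kW = 98415 MJ/h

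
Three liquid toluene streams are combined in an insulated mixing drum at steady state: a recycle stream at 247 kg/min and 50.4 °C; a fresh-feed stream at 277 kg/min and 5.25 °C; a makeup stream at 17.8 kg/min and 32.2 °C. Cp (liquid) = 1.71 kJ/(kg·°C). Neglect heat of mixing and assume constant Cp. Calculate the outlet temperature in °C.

Adiabatic, steady state ⇒ Σ ṁᵢCp,ᵢ(T_out − Tᵢ) = 0
Σ ṁᵢCp,ᵢTᵢ = 247×1.71×50.4 + 277×1.71×5.25 + 17.8×1.71×32.2 = 24754
Σ ṁᵢCp,ᵢ = 247×1.71 + 277×1.71 + 17.8×1.71 = 926.48
T_out = 24754 / 926.48 = 26.719 °C

T_out = 26.7 °C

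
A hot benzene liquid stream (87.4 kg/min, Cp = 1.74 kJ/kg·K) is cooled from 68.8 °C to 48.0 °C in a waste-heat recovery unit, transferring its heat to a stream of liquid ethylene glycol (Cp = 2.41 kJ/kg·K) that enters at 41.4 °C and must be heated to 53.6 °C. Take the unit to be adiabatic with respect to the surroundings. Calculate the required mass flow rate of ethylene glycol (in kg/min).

Heat released by hot stream: Q = 87.4 × 1.74 × (68.8 − 48.0) = 3163.2 kJ/min
Energy balance on cold side (adiabatic exchanger): Q = ṁ_c·Cp_c·(T_c,out − T_c,in)
ṁ_c = 3163.2 / [2.41 × (53.6 − 41.4)] = 107.58 kg/min

ṁ_c = 108 kg/min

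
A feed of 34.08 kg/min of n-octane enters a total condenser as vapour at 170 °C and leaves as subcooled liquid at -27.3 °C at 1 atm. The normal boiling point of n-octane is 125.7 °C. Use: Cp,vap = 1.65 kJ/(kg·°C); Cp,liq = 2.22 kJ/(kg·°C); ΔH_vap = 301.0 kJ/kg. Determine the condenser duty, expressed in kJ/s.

vapour 170→125.7 °C: -73.095 kJ/kg
condensation at 125.7 °C: -301 kJ/kg
liquid 125.7→-27.3 °C: -339.66 kJ/kg
Δh = -73.095 + -301 + -339.66 = -713.75 kJ/kg
Q = ṁ·Δh = 34.08 kg/min × -713.75 kJ/kg = -24325 kJ/min
|Q| = 405.41 kW

Q_c = 405 kJ/s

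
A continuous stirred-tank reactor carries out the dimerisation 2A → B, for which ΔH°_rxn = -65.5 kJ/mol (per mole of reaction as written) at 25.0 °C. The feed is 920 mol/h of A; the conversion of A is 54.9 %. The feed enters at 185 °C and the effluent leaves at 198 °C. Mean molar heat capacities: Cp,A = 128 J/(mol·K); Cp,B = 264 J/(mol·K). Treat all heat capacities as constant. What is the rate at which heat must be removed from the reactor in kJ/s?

Q_out = 4.07 kJ/s

Extent of reaction ξ = 0.549 × 920 / 2 = 252.54 mol/h
Reaction term: ξ·ΔH°_rxn = 252.54 × -65.5 = -16541 kJ/h
Sensible, feed 185→25 °C: -18842 kJ/h
Outlet flows (mol/h): A 414.92, B 252.54
Sensible, products 25→198 °C: 20722 kJ/h
Q = ΔH = -14661 kJ/h = -4.0725 kW
Heat removed = 4.0725 kJ/s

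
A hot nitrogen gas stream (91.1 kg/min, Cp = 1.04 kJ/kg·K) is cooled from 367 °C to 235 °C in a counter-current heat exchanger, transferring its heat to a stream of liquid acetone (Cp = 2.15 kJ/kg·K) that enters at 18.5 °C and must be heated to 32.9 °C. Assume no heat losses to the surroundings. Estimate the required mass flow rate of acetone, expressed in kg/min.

Heat released by hot stream: Q = 91.1 × 1.04 × (367 − 235) = 12506 kJ/min
Energy balance on cold side (adiabatic exchanger): Q = ṁ_c·Cp_c·(T_c,out − T_c,in)
ṁ_c = 12506 / [2.15 × (32.9 − 18.5)] = 403.95 kg/min

ṁ_c = 404 kg/min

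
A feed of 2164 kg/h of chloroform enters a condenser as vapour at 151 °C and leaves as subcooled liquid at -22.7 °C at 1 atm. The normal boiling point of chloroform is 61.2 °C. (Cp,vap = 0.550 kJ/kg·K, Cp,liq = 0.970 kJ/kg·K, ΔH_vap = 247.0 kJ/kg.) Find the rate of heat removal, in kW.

Q_c = 227 kW

vapour 151→61.2 °C: -49.39 kJ/kg
condensation at 61.2 °C: -247 kJ/kg
liquid 61.2→-22.7 °C: -81.383 kJ/kg
Δh = -49.39 + -247 + -81.383 = -377.77 kJ/kg
Q = ṁ·Δh = 2164 kg/h × -377.77 kJ/kg = -817500 kJ/h
|Q| = 227.08 kW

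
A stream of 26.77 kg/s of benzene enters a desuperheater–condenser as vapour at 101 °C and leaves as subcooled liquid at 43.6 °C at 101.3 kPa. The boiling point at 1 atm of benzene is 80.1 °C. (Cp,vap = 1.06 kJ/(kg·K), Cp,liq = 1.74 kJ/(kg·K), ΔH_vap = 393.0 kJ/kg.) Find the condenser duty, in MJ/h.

vapour 101→80.1 °C: -22.154 kJ/kg
condensation at 80.1 °C: -393 kJ/kg
liquid 80.1→43.6 °C: -63.51 kJ/kg
Δh = -22.154 + -393 + -63.51 = -478.66 kJ/kg
Q = ṁ·Δh = 26.77 kg/s × -478.66 kJ/kg = -12814 kJ/s
|Q| = 12814 kW = 46130 MJ/h

Q_c = 46100 MJ/h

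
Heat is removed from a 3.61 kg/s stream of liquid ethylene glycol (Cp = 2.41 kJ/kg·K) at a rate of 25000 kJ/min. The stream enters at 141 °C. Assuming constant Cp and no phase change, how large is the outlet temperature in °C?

Q = 25000 kJ/min = 416.67 kJ/s
ΔT = Q/(ṁ·Cp) = 416.67/(3.61×2.41) = 47.892 K
T_out = 141 − 47.892 = 93.108 °C

T_out = 93.1 °C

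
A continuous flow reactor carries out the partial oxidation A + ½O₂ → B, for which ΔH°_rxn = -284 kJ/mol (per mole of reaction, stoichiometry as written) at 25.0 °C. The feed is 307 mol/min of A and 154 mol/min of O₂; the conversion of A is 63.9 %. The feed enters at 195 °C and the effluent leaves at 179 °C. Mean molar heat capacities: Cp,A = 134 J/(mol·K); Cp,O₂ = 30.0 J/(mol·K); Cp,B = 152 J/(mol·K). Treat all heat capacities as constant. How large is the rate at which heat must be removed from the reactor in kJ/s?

Q_out = 939 kJ/s

Extent of reaction ξ = 0.639 × 307 = 196.17 mol/min
Reaction term: ξ·ΔH°_rxn = 196.17 × -284 = -55713 kJ/min
Sensible, feed 195→25 °C: -7778.9 kJ/min
Outlet flows (mol/min): A 110.83, O₂ 55.913, B 196.17
Sensible, products 25→179 °C: 7137.4 kJ/min
Q = ΔH = -56355 kJ/min = -939.24 kW
Heat removed = 939.24 kJ/s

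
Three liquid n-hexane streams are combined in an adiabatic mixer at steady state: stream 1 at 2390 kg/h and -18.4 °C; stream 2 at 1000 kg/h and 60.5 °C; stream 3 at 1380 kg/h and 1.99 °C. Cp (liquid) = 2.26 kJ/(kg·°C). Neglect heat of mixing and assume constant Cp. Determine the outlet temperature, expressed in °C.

Adiabatic, steady state ⇒ Σ ṁᵢCp,ᵢ(T_out − Tᵢ) = 0
Σ ṁᵢCp,ᵢTᵢ = 2390×2.26×-18.4 + 1000×2.26×60.5 + 1380×2.26×1.99 = 43551
Σ ṁᵢCp,ᵢ = 2390×2.26 + 1000×2.26 + 1380×2.26 = 10780
T_out = 43551 / 10780 = 4.0399 °C

T_out = 4.04 °C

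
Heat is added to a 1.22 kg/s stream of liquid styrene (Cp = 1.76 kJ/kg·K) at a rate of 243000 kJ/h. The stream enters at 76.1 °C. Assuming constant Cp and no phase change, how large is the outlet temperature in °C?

T_out = 108 °C

Q = 243000 kJ/h = 67.5 kJ/s
ΔT = Q/(ṁ·Cp) = 67.5/(1.22×1.76) = 31.436 K
T_out = 76.1 + 31.436 = 107.54 °C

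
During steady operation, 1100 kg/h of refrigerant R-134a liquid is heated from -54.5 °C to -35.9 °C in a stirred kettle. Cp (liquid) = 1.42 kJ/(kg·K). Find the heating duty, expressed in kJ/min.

Q = 484 kJ/min

Q = ṁ·Cp·ΔT = 1100 × 1.42 × (-35.9 − -54.5) = 29053 kJ/h
Converting: 29053 / 3600 s = 8.0703 kW
Heating duty = 484.22 kJ/min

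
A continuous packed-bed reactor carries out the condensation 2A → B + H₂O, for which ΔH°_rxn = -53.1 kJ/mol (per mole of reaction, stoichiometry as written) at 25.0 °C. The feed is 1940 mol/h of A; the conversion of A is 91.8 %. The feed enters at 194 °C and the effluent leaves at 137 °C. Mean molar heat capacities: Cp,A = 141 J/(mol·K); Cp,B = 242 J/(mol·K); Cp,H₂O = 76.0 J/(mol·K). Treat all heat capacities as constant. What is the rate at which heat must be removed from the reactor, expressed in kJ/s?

Extent of reaction ξ = 0.918 × 1940 / 2 = 890.46 mol/h
Reaction term: ξ·ΔH°_rxn = 890.46 × -53.1 = -47283 kJ/h
Sensible, feed 194→25 °C: -46228 kJ/h
Outlet flows (mol/h): A 159.08, B 890.46, H₂O 890.46
Sensible, products 25→137 °C: 34227 kJ/h
Q = ΔH = -59285 kJ/h = -16.468 kW
Heat removed = 16.468 kJ/s

Q_out = 16.5 kJ/s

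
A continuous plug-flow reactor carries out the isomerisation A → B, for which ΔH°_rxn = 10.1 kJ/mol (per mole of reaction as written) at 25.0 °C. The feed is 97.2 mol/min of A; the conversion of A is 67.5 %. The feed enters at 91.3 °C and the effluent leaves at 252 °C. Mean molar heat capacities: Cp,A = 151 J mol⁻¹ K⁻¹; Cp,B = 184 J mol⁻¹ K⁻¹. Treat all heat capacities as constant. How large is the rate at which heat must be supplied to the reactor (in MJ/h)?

Extent of reaction ξ = 0.675 × 97.2 = 65.61 mol/min
Reaction term: ξ·ΔH°_rxn = 65.61 × 10.1 = 662.66 kJ/min
Sensible, feed 91.3→25 °C: -973.1 kJ/min
Outlet flows (mol/min): A 31.59, B 65.61
Sensible, products 25→252 °C: 3823.2 kJ/min
Q = ΔH = 3512.8 kJ/min = 58.546 kW
Heat supplied = 210.77 MJ/h

Q_in = 211 MJ/h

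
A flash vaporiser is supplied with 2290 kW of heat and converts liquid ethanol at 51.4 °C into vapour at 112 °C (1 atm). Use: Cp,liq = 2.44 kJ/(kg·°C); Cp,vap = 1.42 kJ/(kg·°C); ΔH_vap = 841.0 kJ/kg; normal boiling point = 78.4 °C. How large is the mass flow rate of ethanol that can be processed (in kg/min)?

Δh = 2.44×(78.4−51.4) + 841.0 + 1.42×(112−78.4) = 954.59 kJ/kg
Q = 2290 kW = 2290 kJ/s = 137400 kJ/min
ṁ = Q/Δh = 137400 / 954.59 = 143.94 kg/min

ṁ = 144 kg/min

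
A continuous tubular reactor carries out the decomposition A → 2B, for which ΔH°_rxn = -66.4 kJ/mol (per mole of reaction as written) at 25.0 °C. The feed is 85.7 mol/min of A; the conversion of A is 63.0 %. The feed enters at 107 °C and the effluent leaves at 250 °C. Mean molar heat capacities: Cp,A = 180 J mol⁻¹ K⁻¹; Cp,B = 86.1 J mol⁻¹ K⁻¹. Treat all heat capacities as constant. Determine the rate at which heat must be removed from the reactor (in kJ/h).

Extent of reaction ξ = 0.630 × 85.7 = 53.991 mol/min
Reaction term: ξ·ΔH°_rxn = 53.991 × -66.4 = -3585 kJ/min
Sensible, feed 107→25 °C: -1264.9 kJ/min
Outlet flows (mol/min): A 31.709, B 107.98
Sensible, products 25→250 °C: 3376.1 kJ/min
Q = ΔH = -1473.8 kJ/min = -24.564 kW
Heat removed = 88430 kJ/h

Q_out = 88400 kJ/h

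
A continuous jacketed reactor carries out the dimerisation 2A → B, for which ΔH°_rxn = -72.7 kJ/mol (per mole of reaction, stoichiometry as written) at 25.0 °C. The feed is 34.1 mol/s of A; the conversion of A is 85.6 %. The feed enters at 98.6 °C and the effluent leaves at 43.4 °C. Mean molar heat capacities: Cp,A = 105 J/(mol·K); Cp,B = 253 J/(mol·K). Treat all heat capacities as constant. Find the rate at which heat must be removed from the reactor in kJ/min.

Extent of reaction ξ = 0.856 × 34.1 / 2 = 14.595 mol/s
Reaction term: ξ·ΔH°_rxn = 14.595 × -72.7 = -1061 kJ/s
Sensible, feed 98.6→25 °C: -263.52 kJ/s
Outlet flows (mol/s): A 4.9104, B 14.595
Sensible, products 25→43.4 °C: 77.429 kJ/s
Q = ΔH = -1247.1 kJ/s = -1247.1 kW
Heat removed = 74828 kJ/min

Q_out = 74800 kJ/min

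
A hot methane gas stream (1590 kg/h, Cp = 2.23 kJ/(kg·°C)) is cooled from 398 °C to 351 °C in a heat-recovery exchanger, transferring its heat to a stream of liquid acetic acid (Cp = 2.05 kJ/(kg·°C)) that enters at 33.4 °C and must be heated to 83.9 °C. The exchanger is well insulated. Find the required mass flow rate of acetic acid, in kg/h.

Heat released by hot stream: Q = 1590 × 2.23 × (398 − 351) = 166650 kJ/h
Energy balance on cold side (adiabatic exchanger): Q = ṁ_c·Cp_c·(T_c,out − T_c,in)
ṁ_c = 166650 / [2.05 × (83.9 − 33.4)] = 1609.7 kg/h

ṁ_c = 1610 kg/h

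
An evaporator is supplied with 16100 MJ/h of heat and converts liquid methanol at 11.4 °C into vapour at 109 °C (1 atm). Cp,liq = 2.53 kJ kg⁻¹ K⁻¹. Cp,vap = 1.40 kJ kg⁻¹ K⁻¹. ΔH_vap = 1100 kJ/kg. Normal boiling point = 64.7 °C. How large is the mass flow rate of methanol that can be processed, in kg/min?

Δh = 2.53×(64.7−11.4) + 1100 + 1.40×(109−64.7) = 1296.9 kJ/kg
Q = 16100 MJ/h = 4472.2 kJ/s = 268330 kJ/min
ṁ = Q/Δh = 268330 / 1296.9 = 206.91 kg/min

ṁ = 207 kg/min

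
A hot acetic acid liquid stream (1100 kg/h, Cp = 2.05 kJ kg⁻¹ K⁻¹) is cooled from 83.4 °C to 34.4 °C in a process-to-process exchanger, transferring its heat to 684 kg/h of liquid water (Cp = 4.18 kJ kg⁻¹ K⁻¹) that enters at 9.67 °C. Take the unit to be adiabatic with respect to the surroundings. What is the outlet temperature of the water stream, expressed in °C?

T_c,out = 48.3 °C

Heat released by hot stream: Q = 1100 × 2.05 × (83.4 − 34.4) = 110500 kJ/h
Energy balance on cold side (adiabatic exchanger): Q = ṁ_c·Cp_c·(T_c,out − T_c,in)
T_c,out = 9.67 + 110500/(684 × 4.18) = 48.317 °C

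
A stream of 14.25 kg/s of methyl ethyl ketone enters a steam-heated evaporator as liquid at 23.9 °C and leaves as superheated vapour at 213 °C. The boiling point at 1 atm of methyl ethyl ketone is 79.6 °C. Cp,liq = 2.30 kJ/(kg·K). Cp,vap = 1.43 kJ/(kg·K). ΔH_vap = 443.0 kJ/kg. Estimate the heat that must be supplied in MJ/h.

Q = 39100 MJ/h

liquid 23.9→79.6 °C: 128.11 kJ/kg
vaporisation at 79.6 °C: 443 kJ/kg
vapour 79.6→213 °C: 190.76 kJ/kg
Δh = 128.11 + 443 + 190.76 = 761.87 kJ/kg
Q = ṁ·Δh = 14.25 kg/s × 761.87 kJ/kg = 10857 kJ/s
|Q| = 10857 kW = 39084 MJ/h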